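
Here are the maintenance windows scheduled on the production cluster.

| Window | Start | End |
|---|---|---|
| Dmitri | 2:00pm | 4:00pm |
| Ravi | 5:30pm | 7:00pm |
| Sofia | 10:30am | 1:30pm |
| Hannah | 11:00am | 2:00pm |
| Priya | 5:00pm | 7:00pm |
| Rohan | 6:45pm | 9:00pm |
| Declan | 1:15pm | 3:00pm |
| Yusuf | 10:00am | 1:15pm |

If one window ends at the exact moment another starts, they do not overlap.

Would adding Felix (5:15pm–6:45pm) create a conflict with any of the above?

Yes — it overlaps Priya, Ravi

Yusuf: ends 1:15pm at or before Felix starts 5:15pm → clear.
Sofia: ends 1:30pm at or before Felix starts 5:15pm → clear.
Hannah: ends 2:00pm at or before Felix starts 5:15pm → clear.
Declan: ends 3:00pm at or before Felix starts 5:15pm → clear.
Dmitri: ends 4:00pm at or before Felix starts 5:15pm → clear.
Priya: starts 5:00pm before Felix ends 6:45pm, and ends 7:00pm after Felix starts 5:15pm → overlap.
Ravi: starts 5:30pm before Felix ends 6:45pm, and ends 7:00pm after Felix starts 5:15pm → overlap.
Rohan: starts 6:45pm at or after Felix ends 6:45pm → clear.
Felix overlaps Ravi, Priya.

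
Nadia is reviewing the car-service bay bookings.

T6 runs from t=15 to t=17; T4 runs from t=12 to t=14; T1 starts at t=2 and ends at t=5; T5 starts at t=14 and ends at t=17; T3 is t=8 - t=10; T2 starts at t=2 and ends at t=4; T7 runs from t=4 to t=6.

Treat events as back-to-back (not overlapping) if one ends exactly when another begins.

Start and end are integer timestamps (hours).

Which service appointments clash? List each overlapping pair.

T1 & T2, T1 & T7, T5 & T6

Sorted by start: T1, T2, T7, T3, T4, T5, T6.
T2 starts before T1 ends → T1 and T2 overlap.
T7 starts before T1 ends → T1 and T7 overlap.
T3 starts after T1 ends, so nothing later overlaps T1 either.
T7 starts exactly when T2 ends (back-to-back, no overlap), so nothing later overlaps T2 either.
T3 starts after T7 ends, so nothing later overlaps T7 either.
T4 starts after T3 ends, so nothing later overlaps T3 either.
T5 starts exactly when T4 ends (back-to-back, no overlap), so nothing later overlaps T4 either.
T6 starts before T5 ends → T5 and T6 overlap.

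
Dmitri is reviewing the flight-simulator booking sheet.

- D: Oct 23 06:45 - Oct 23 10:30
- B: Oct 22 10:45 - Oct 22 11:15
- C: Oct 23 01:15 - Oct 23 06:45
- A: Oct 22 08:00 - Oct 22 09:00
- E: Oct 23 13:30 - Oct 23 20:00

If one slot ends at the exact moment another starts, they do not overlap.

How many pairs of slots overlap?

Check each pair: they overlap iff neither finishes before the other starts.
Sorted by start: A, B, C, D, E.
B starts after A ends, so nothing later overlaps A either.
C starts after B ends, so nothing later overlaps B either.
D starts exactly when C ends (back-to-back, no overlap), so nothing later overlaps C either.
E starts after D ends.
No pair overlaps.

0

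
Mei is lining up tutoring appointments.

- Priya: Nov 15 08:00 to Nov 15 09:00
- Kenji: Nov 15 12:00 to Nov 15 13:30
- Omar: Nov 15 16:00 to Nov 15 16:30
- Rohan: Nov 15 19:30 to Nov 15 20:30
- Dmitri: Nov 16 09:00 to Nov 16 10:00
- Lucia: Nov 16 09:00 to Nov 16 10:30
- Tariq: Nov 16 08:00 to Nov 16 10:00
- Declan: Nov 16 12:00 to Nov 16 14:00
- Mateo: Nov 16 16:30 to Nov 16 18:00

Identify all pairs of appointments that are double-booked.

Two intervals overlap when each starts before the other ends.
Sorted by start: Priya, Kenji, Omar, Rohan, Tariq, Dmitri, Lucia, Declan, Mateo.
Kenji starts after Priya ends, so nothing later overlaps Priya either.
Omar starts after Kenji ends, so nothing later overlaps Kenji either.
Rohan starts after Omar ends, so nothing later overlaps Omar either.
Tariq starts after Rohan ends, so nothing later overlaps Rohan either.
Dmitri starts before Tariq ends → Tariq and Dmitri overlap.
Lucia starts before Tariq ends → Tariq and Lucia overlap.
Declan starts after Tariq ends, so nothing later overlaps Tariq either.
Lucia starts before Dmitri ends → Dmitri and Lucia overlap.
Declan starts after Dmitri ends, so nothing later overlaps Dmitri either.
Declan starts after Lucia ends, so nothing later overlaps Lucia either.
Mateo starts after Declan ends.

Dmitri & Lucia, Dmitri & Tariq, Lucia & Tariq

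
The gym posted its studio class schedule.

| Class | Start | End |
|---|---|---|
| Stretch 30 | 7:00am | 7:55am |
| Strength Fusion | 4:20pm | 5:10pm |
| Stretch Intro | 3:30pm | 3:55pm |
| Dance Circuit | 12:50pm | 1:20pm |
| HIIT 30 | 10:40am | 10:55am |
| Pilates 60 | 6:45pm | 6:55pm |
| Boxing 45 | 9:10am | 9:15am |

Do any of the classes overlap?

Sorted by start: Stretch 30, Boxing 45, HIIT 30, Dance Circuit, Stretch Intro, Strength Fusion, Pilates 60.
Boxing 45 starts after Stretch 30 ends, so nothing later overlaps Stretch 30 either.
HIIT 30 starts after Boxing 45 ends, so nothing later overlaps Boxing 45 either.
Dance Circuit starts after HIIT 30 ends, so nothing later overlaps HIIT 30 either.
Stretch Intro starts after Dance Circuit ends, so nothing later overlaps Dance Circuit either.
Strength Fusion starts after Stretch Intro ends, so nothing later overlaps Stretch Intro either.
Pilates 60 starts after Strength Fusion ends.
Every pair is clear; the schedule has no overlaps.

No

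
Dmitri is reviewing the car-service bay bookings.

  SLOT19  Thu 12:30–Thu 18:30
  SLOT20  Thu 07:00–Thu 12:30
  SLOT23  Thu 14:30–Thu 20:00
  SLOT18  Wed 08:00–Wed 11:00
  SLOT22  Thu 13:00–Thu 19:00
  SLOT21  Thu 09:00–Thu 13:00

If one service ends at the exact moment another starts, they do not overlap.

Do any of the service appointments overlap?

Sorted by start: SLOT18, SLOT20, SLOT21, SLOT19, SLOT22, SLOT23.
SLOT20 starts after SLOT18 ends; SLOT18 is clear from here.
SLOT21 starts before SLOT20 ends → SLOT20 and SLOT21 overlap.
That's a conflict, so the schedule is not conflict-free.

Yes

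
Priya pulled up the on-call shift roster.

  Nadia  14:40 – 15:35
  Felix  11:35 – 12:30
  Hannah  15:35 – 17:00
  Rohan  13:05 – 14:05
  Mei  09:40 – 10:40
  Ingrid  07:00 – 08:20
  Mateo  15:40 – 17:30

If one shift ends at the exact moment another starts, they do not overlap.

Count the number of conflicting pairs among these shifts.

Sorted by start: Ingrid, Mei, Felix, Rohan, Nadia, Hannah, Mateo.
Mei starts after Ingrid ends; Ingrid is clear from here.
Felix starts after Mei ends; Mei is clear from here.
Rohan starts after Felix ends; Felix is clear from here.
Nadia starts after Rohan ends; Rohan is clear from here.
Hannah starts exactly when Nadia ends (back-to-back, no overlap); Nadia is clear from here.
Mateo starts before Hannah ends → Hannah and Mateo overlap.
Overlapping pairs: Hannah & Mateo — 1 in total.

1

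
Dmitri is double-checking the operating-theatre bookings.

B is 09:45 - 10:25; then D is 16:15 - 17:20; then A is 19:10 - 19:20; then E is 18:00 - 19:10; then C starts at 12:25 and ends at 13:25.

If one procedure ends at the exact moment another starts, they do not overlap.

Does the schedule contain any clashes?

No

Sorted by start: B, C, D, E, A.
C starts after B ends, so nothing later overlaps B either.
D starts after C ends, so nothing later overlaps C either.
E starts after D ends, so nothing later overlaps D either.
A starts exactly when E ends (back-to-back, no overlap).
Every pair is clear; the schedule has no overlaps.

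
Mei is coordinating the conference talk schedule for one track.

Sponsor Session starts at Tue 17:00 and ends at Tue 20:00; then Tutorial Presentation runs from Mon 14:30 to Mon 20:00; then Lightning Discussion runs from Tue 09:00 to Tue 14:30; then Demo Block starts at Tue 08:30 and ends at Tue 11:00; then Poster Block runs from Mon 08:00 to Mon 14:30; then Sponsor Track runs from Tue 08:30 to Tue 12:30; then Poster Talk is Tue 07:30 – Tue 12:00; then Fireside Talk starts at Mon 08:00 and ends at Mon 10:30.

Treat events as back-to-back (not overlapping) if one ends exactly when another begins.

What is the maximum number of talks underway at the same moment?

4

Sweep the timeline, counting +1 at each start and −1 at each end (ends before starts at a tie):
Mon 08:00 start Fireside Talk → 1
Mon 08:00 start Poster Block → 2
Mon 10:30 end Fireside Talk → 1
Mon 14:30 end Poster Block → 0
Mon 14:30 start Tutorial Presentation → 1
Mon 20:00 end Tutorial Presentation → 0
Tue 07:30 start Poster Talk → 1
Tue 08:30 start Demo Block → 2
Tue 08:30 start Sponsor Track → 3
Tue 09:00 start Lightning Discussion → 4
Tue 11:00 end Demo Block → 3
Tue 12:00 end Poster Talk → 2
Tue 12:30 end Sponsor Track → 1
Tue 14:30 end Lightning Discussion → 0
Tue 17:00 start Sponsor Session → 1
Tue 20:00 end Sponsor Session → 0
Peak is 4, at Tue 09:00 (Demo Block, Lightning Discussion, Poster Talk, Sponsor Track).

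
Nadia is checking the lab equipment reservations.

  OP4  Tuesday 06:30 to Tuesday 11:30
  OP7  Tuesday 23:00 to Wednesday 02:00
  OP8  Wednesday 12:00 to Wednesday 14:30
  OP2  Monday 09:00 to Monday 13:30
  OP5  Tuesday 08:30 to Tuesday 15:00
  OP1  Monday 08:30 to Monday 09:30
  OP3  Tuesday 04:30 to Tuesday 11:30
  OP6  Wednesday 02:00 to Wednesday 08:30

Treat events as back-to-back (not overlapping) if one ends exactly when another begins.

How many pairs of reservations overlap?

4

Check each pair: they overlap iff neither finishes before the other starts.
Sorted by start: OP1, OP2, OP3, OP4, OP5, OP7, OP6, OP8.
OP2 starts before OP1 ends → OP1 and OP2 overlap.
OP3 starts after OP1 ends, so OP1 has no further overlaps.
OP3 starts after OP2 ends, so OP2 has no further overlaps.
OP4 starts before OP3 ends → OP3 and OP4 overlap.
OP5 starts before OP3 ends → OP3 and OP5 overlap.
OP7 starts after OP3 ends, so OP3 has no further overlaps.
OP5 starts before OP4 ends → OP4 and OP5 overlap.
OP7 starts after OP4 ends, so OP4 has no further overlaps.
OP7 starts after OP5 ends, so OP5 has no further overlaps.
OP6 starts exactly when OP7 ends (back-to-back, no overlap), so OP7 has no further overlaps.
OP8 starts after OP6 ends.
Overlapping pairs: OP1 & OP2, OP3 & OP4, OP3 & OP5, OP4 & OP5 — 4 in total.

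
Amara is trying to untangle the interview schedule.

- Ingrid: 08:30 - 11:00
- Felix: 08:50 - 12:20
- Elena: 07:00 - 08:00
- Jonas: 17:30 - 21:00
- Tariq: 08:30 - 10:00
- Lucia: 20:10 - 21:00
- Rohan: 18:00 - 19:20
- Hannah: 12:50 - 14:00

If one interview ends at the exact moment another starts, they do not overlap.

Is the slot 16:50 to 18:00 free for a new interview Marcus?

No — it overlaps Jonas

Elena: ends 08:00 at or before Marcus starts 16:50 → clear.
Tariq: ends 10:00 at or before Marcus starts 16:50 → clear.
Ingrid: ends 11:00 at or before Marcus starts 16:50 → clear.
Felix: ends 12:20 at or before Marcus starts 16:50 → clear.
Hannah: ends 14:00 at or before Marcus starts 16:50 → clear.
Jonas: starts 17:30 before Marcus ends 18:00, and ends 21:00 after Marcus starts 16:50 → overlap.
Rohan: starts 18:00 at or after Marcus ends 18:00 → clear.
Lucia: starts 20:10 at or after Marcus ends 18:00 → clear.
Marcus overlaps Jonas.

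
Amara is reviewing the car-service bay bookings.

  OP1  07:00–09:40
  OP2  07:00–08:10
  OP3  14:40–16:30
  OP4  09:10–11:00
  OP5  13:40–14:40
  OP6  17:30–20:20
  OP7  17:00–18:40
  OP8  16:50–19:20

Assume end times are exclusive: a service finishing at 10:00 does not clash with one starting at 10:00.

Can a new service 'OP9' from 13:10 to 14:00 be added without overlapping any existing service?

No — it overlaps OP5

OP1: ends 09:40 at or before OP9 starts 13:10 → clear.
OP2: ends 08:10 at or before OP9 starts 13:10 → clear.
OP4: ends 11:00 at or before OP9 starts 13:10 → clear.
OP5: starts 13:40 before OP9 ends 14:00, and ends 14:40 after OP9 starts 13:10 → overlap.
OP3: starts 14:40 at or after OP9 ends 14:00 → clear.
OP8: starts 16:50 at or after OP9 ends 14:00 → clear.
OP7: starts 17:00 at or after OP9 ends 14:00 → clear.
OP6: starts 17:30 at or after OP9 ends 14:00 → clear.
OP9 overlaps OP5.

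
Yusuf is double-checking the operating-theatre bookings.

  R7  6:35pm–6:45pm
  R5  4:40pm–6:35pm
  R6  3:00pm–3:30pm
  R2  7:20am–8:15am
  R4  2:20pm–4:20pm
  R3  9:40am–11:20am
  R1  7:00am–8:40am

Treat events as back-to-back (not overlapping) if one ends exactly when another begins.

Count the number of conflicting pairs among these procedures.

Check each pair: they overlap iff neither finishes before the other starts.
Sorted by start: R1, R2, R3, R4, R6, R5, R7.
R2 starts before R1 ends → R1 and R2 overlap.
R3 starts after R1 ends — done with R1.
R3 starts after R2 ends — done with R2.
R4 starts after R3 ends — done with R3.
R6 starts before R4 ends → R4 and R6 overlap.
R5 starts after R4 ends — done with R4.
R5 starts after R6 ends — done with R6.
R7 starts exactly when R5 ends (back-to-back, no overlap).
Overlapping pairs: R1 & R2, R4 & R6 — 2 in total.

2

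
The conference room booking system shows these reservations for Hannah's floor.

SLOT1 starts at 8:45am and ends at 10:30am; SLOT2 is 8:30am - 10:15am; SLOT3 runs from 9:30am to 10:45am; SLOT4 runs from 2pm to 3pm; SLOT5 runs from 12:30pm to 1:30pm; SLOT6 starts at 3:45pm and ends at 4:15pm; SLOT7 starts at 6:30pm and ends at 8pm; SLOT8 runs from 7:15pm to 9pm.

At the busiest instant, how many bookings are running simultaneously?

3

Sort all start/end points and keep a running count:
8:30am start SLOT2 → 1
8:45am start SLOT1 → 2
9:30am start SLOT3 → 3
10:15am end SLOT2 → 2
10:30am end SLOT1 → 1
10:45am end SLOT3 → 0
12:30pm start SLOT5 → 1
1:30pm end SLOT5 → 0
2pm start SLOT4 → 1
3pm end SLOT4 → 0
3:45pm start SLOT6 → 1
4:15pm end SLOT6 → 0
6:30pm start SLOT7 → 1
7:15pm start SLOT8 → 2
8pm end SLOT7 → 1
9pm end SLOT8 → 0
Peak is 3, at 9:30am (SLOT1, SLOT2, SLOT3).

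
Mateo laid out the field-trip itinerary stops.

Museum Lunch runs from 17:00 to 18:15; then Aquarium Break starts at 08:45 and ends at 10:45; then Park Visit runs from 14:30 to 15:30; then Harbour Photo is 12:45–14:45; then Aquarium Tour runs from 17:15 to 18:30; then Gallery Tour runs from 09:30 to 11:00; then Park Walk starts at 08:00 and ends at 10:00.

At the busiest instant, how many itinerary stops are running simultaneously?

3

Sweep the timeline, counting +1 at each start and −1 at each end (ends before starts at a tie):
08:00 start Park Walk → 1
08:45 start Aquarium Break → 2
09:30 start Gallery Tour → 3
10:00 end Park Walk → 2
10:45 end Aquarium Break → 1
11:00 end Gallery Tour → 0
12:45 start Harbour Photo → 1
14:30 start Park Visit → 2
14:45 end Harbour Photo → 1
15:30 end Park Visit → 0
17:00 start Museum Lunch → 1
17:15 start Aquarium Tour → 2
18:15 end Museum Lunch → 1
18:30 end Aquarium Tour → 0
Peak is 3, at 09:30 (Aquarium Break, Gallery Tour, Park Walk).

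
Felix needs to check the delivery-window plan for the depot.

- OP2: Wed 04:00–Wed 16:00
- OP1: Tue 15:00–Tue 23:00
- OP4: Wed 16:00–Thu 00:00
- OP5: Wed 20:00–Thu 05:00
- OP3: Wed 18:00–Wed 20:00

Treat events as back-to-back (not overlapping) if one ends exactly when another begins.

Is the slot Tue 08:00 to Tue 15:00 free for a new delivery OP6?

Yes — the slot is free

OP1: starts Tue 15:00 at or after OP6 ends Tue 15:00 → clear.
OP2: starts Wed 04:00 at or after OP6 ends Tue 15:00 → clear.
OP4: starts Wed 16:00 at or after OP6 ends Tue 15:00 → clear.
OP3: starts Wed 18:00 at or after OP6 ends Tue 15:00 → clear.
OP5: starts Wed 20:00 at or after OP6 ends Tue 15:00 → clear.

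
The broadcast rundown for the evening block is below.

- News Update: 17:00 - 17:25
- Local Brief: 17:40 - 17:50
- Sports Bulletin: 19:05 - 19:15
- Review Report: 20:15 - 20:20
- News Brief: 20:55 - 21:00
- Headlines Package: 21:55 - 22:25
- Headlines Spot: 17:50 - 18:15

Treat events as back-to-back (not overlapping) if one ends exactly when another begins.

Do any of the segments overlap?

Sorted by start: News Update, Local Brief, Headlines Spot, Sports Bulletin, Review Report, News Brief, Headlines Package.
Local Brief starts after News Update ends; News Update is clear from here.
Headlines Spot starts exactly when Local Brief ends (back-to-back, no overlap); Local Brief is clear from here.
Sports Bulletin starts after Headlines Spot ends; Headlines Spot is clear from here.
Review Report starts after Sports Bulletin ends; Sports Bulletin is clear from here.
News Brief starts after Review Report ends; Review Report is clear from here.
Headlines Package starts after News Brief ends.
Every pair is clear; the schedule has no overlaps.

No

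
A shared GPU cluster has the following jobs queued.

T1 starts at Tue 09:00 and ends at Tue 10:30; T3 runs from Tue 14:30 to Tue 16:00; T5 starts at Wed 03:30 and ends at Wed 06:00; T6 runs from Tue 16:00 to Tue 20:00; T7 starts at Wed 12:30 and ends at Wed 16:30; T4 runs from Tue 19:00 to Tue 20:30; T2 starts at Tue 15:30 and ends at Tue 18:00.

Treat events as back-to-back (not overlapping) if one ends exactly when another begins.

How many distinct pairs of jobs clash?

3

Check each pair: they overlap iff neither finishes before the other starts.
Sorted by start: T1, T3, T2, T6, T4, T5, T7.
T3 starts after T1 ends, so T1 has no further overlaps.
T2 starts before T3 ends → T3 and T2 overlap.
T6 starts exactly when T3 ends (back-to-back, no overlap), so T3 has no further overlaps.
T6 starts before T2 ends → T2 and T6 overlap.
T4 starts after T2 ends, so T2 has no further overlaps.
T4 starts before T6 ends → T6 and T4 overlap.
T5 starts after T6 ends, so T6 has no further overlaps.
T5 starts after T4 ends, so T4 has no further overlaps.
T7 starts after T5 ends.
Overlapping pairs: T2 & T3, T2 & T6, T4 & T6 — 3 in total.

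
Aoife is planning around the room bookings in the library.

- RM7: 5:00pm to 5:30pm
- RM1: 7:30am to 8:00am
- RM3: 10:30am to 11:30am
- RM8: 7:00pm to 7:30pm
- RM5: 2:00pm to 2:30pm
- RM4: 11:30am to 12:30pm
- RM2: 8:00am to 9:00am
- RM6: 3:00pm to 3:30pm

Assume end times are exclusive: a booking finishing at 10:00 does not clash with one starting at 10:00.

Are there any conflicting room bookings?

Sorted by start: RM1, RM2, RM3, RM4, RM5, RM6, RM7, RM8.
RM2 starts exactly when RM1 ends (back-to-back, no overlap); RM1 is clear from here.
RM3 starts after RM2 ends; RM2 is clear from here.
RM4 starts exactly when RM3 ends (back-to-back, no overlap); RM3 is clear from here.
RM5 starts after RM4 ends; RM4 is clear from here.
RM6 starts after RM5 ends; RM5 is clear from here.
RM7 starts after RM6 ends; RM6 is clear from here.
RM8 starts after RM7 ends.
Every pair is clear; the schedule has no overlaps.

No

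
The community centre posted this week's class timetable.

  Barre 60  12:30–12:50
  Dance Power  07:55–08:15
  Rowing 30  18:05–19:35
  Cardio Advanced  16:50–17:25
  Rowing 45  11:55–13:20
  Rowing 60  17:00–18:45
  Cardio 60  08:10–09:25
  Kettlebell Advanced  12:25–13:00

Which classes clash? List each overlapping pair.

Sorted by start: Dance Power, Cardio 60, Rowing 45, Kettlebell Advanced, Barre 60, Cardio Advanced, Rowing 60, Rowing 30.
Cardio 60 starts before Dance Power ends → Dance Power and Cardio 60 overlap.
Rowing 45 starts after Dance Power ends, so Dance Power has no further overlaps.
Rowing 45 starts after Cardio 60 ends, so Cardio 60 has no further overlaps.
Kettlebell Advanced starts before Rowing 45 ends → Rowing 45 and Kettlebell Advanced overlap.
Barre 60 starts before Rowing 45 ends → Rowing 45 and Barre 60 overlap.
Cardio Advanced starts after Rowing 45 ends, so Rowing 45 has no further overlaps.
Barre 60 starts before Kettlebell Advanced ends → Kettlebell Advanced and Barre 60 overlap.
Cardio Advanced starts after Kettlebell Advanced ends, so Kettlebell Advanced has no further overlaps.
Cardio Advanced starts after Barre 60 ends, so Barre 60 has no further overlaps.
Rowing 60 starts before Cardio Advanced ends → Cardio Advanced and Rowing 60 overlap.
Rowing 30 starts after Cardio Advanced ends.
Rowing 30 starts before Rowing 60 ends → Rowing 60 and Rowing 30 overlap.

Barre 60 & Kettlebell Advanced, Barre 60 & Rowing 45, Cardio 60 & Dance Power, Cardio Advanced & Rowing 60, Kettlebell Advanced & Rowing 45, Rowing 30 & Rowing 60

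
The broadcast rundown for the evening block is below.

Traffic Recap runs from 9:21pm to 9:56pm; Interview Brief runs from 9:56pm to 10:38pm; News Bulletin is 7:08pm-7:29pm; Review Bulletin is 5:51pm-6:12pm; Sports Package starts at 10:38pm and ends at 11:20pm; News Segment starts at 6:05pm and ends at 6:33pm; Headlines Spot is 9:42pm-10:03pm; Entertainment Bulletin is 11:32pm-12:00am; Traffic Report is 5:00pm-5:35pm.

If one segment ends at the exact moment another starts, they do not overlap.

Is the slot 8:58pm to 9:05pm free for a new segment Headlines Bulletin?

Traffic Report: ends 5:35pm at or before Headlines Bulletin starts 8:58pm → clear.
Review Bulletin: ends 6:12pm at or before Headlines Bulletin starts 8:58pm → clear.
News Segment: ends 6:33pm at or before Headlines Bulletin starts 8:58pm → clear.
News Bulletin: ends 7:29pm at or before Headlines Bulletin starts 8:58pm → clear.
Traffic Recap: starts 9:21pm at or after Headlines Bulletin ends 9:05pm → clear.
Headlines Spot: starts 9:42pm at or after Headlines Bulletin ends 9:05pm → clear.
Interview Brief: starts 9:56pm at or after Headlines Bulletin ends 9:05pm → clear.
Sports Package: starts 10:38pm at or after Headlines Bulletin ends 9:05pm → clear.
Entertainment Bulletin: starts 11:32pm at or after Headlines Bulletin ends 9:05pm → clear.

Yes — the slot is free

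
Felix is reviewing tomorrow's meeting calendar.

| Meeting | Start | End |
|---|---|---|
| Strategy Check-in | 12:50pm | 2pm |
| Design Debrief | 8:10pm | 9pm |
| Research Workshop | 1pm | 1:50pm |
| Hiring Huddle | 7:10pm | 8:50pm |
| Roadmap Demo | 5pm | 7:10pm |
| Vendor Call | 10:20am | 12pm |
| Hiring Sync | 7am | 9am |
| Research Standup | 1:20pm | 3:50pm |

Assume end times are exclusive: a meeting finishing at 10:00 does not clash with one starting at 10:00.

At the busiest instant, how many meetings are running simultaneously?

Walk through starts and ends in time order (an end at T is processed before a start at T):
7am start Hiring Sync → 1
9am end Hiring Sync → 0
10:20am start Vendor Call → 1
12pm end Vendor Call → 0
12:50pm start Strategy Check-in → 1
1pm start Research Workshop → 2
1:20pm start Research Standup → 3
1:50pm end Research Workshop → 2
2pm end Strategy Check-in → 1
3:50pm end Research Standup → 0
5pm start Roadmap Demo → 1
7:10pm end Roadmap Demo → 0
7:10pm start Hiring Huddle → 1
8:10pm start Design Debrief → 2
8:50pm end Hiring Huddle → 1
9pm end Design Debrief → 0
Peak is 3, at 1:20pm (Research Standup, Research Workshop, Strategy Check-in).

3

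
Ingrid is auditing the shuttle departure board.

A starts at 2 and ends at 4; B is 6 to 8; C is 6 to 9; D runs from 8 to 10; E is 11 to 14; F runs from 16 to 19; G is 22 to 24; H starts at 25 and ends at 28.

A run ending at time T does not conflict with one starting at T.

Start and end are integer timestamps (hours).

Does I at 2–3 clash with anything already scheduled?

Yes — it overlaps A

A: starts 2 before I ends 3, and ends 4 after I starts 2 → overlap.
B: starts 6 at or after I ends 3 → clear.
C: starts 6 at or after I ends 3 → clear.
D: starts 8 at or after I ends 3 → clear.
E: starts 11 at or after I ends 3 → clear.
F: starts 16 at or after I ends 3 → clear.
G: starts 22 at or after I ends 3 → clear.
H: starts 25 at or after I ends 3 → clear.
I overlaps A.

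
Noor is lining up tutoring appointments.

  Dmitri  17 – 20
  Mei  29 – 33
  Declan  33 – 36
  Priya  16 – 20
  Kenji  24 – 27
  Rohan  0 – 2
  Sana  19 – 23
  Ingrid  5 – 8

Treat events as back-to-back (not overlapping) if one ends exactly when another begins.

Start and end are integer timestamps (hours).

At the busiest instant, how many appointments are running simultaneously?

3

Sweep the timeline, counting +1 at each start and −1 at each end (ends before starts at a tie):
0 start Rohan → 1
2 end Rohan → 0
5 start Ingrid → 1
8 end Ingrid → 0
16 start Priya → 1
17 start Dmitri → 2
19 start Sana → 3
20 end Dmitri → 2
20 end Priya → 1
23 end Sana → 0
24 start Kenji → 1
27 end Kenji → 0
29 start Mei → 1
33 end Mei → 0
33 start Declan → 1
36 end Declan → 0
Peak is 3, at 19 (Dmitri, Priya, Sana).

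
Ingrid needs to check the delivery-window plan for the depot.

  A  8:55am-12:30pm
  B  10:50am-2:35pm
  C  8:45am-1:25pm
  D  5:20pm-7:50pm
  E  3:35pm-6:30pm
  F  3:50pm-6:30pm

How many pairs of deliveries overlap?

Check each pair: they overlap iff neither finishes before the other starts.
Sorted by start: C, A, B, E, F, D.
A starts before C ends → C and A overlap.
B starts before C ends → C and B overlap.
E starts after C ends, so nothing later overlaps C either.
B starts before A ends → A and B overlap.
E starts after A ends, so nothing later overlaps A either.
E starts after B ends, so nothing later overlaps B either.
F starts before E ends → E and F overlap.
D starts before E ends → E and D overlap.
D starts before F ends → F and D overlap.
Overlapping pairs: A & B, A & C, B & C, D & E, D & F, E & F — 6 in total.

6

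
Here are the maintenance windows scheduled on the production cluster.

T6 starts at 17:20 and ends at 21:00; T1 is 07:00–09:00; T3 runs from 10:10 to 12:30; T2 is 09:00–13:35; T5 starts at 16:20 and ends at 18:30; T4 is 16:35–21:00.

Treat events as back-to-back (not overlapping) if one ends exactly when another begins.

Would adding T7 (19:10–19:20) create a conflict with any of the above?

Yes — it overlaps T4, T6

T1: ends 09:00 at or before T7 starts 19:10 → clear.
T2: ends 13:35 at or before T7 starts 19:10 → clear.
T3: ends 12:30 at or before T7 starts 19:10 → clear.
T5: ends 18:30 at or before T7 starts 19:10 → clear.
T4: starts 16:35 before T7 ends 19:20, and ends 21:00 after T7 starts 19:10 → overlap.
T6: starts 17:20 before T7 ends 19:20, and ends 21:00 after T7 starts 19:10 → overlap.
T7 overlaps T4, T6.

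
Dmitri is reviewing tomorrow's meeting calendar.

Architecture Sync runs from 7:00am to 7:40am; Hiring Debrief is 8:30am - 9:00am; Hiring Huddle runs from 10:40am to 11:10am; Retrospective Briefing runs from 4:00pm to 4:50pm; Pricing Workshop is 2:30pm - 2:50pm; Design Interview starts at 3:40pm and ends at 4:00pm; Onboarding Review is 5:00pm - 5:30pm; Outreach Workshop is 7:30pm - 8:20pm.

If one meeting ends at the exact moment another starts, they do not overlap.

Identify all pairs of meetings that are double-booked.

no conflicts

Sorted by start: Architecture Sync, Hiring Debrief, Hiring Huddle, Pricing Workshop, Design Interview, Retrospective Briefing, Onboarding Review, Outreach Workshop.
Hiring Debrief starts after Architecture Sync ends, so Architecture Sync has no further overlaps.
Hiring Huddle starts after Hiring Debrief ends, so Hiring Debrief has no further overlaps.
Pricing Workshop starts after Hiring Huddle ends, so Hiring Huddle has no further overlaps.
Design Interview starts after Pricing Workshop ends, so Pricing Workshop has no further overlaps.
Retrospective Briefing starts exactly when Design Interview ends (back-to-back, no overlap), so Design Interview has no further overlaps.
Onboarding Review starts after Retrospective Briefing ends, so Retrospective Briefing has no further overlaps.
Outreach Workshop starts after Onboarding Review ends.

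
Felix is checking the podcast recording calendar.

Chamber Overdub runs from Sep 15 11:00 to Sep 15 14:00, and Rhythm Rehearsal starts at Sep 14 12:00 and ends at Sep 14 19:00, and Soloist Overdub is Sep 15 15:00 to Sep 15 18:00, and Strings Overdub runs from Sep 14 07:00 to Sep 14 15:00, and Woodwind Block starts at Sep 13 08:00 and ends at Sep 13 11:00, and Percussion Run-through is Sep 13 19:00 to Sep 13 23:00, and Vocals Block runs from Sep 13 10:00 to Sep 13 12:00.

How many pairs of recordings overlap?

2

Check each pair: they overlap iff neither finishes before the other starts.
Sorted by start: Woodwind Block, Vocals Block, Percussion Run-through, Strings Overdub, Rhythm Rehearsal, Chamber Overdub, Soloist Overdub.
Vocals Block starts before Woodwind Block ends → Woodwind Block and Vocals Block overlap.
Percussion Run-through starts after Woodwind Block ends; Woodwind Block is clear from here.
Percussion Run-through starts after Vocals Block ends; Vocals Block is clear from here.
Strings Overdub starts after Percussion Run-through ends; Percussion Run-through is clear from here.
Rhythm Rehearsal starts before Strings Overdub ends → Strings Overdub and Rhythm Rehearsal overlap.
Chamber Overdub starts after Strings Overdub ends; Strings Overdub is clear from here.
Chamber Overdub starts after Rhythm Rehearsal ends; Rhythm Rehearsal is clear from here.
Soloist Overdub starts after Chamber Overdub ends.
Overlapping pairs: Rhythm Rehearsal & Strings Overdub, Vocals Block & Woodwind Block — 2 in total.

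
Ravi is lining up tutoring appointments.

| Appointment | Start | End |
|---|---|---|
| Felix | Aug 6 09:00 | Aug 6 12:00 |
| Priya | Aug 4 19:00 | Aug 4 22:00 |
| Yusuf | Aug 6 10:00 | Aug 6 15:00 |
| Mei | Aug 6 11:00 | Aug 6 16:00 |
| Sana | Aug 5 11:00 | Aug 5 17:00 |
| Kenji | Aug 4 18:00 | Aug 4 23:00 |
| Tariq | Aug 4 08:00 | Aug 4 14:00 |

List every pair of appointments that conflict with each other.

Felix & Mei, Felix & Yusuf, Kenji & Priya, Mei & Yusuf

Check each pair: they overlap iff neither finishes before the other starts.
Sorted by start: Tariq, Kenji, Priya, Sana, Felix, Yusuf, Mei.
Kenji starts after Tariq ends, so nothing later overlaps Tariq either.
Priya starts before Kenji ends → Kenji and Priya overlap.
Sana starts after Kenji ends, so nothing later overlaps Kenji either.
Sana starts after Priya ends, so nothing later overlaps Priya either.
Felix starts after Sana ends, so nothing later overlaps Sana either.
Yusuf starts before Felix ends → Felix and Yusuf overlap.
Mei starts before Felix ends → Felix and Mei overlap.
Mei starts before Yusuf ends → Yusuf and Mei overlap.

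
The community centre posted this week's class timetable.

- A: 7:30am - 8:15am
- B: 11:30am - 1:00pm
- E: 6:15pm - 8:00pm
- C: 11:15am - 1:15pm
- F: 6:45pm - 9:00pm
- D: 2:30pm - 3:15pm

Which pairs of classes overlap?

B & C, E & F

Sorted by start: A, C, B, D, E, F.
C starts after A ends, so nothing later overlaps A either.
B starts before C ends → C and B overlap.
D starts after C ends, so nothing later overlaps C either.
D starts after B ends, so nothing later overlaps B either.
E starts after D ends, so nothing later overlaps D either.
F starts before E ends → E and F overlap.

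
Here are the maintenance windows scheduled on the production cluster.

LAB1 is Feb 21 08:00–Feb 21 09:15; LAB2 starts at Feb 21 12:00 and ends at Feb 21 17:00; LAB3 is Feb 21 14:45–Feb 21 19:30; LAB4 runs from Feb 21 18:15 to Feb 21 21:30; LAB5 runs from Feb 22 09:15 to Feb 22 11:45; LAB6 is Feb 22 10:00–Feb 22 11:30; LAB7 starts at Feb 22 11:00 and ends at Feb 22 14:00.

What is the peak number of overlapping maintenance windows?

Sort all start/end points and keep a running count:
Feb 21 08:00 start LAB1 → 1
Feb 21 09:15 end LAB1 → 0
Feb 21 12:00 start LAB2 → 1
Feb 21 14:45 start LAB3 → 2
Feb 21 17:00 end LAB2 → 1
Feb 21 18:15 start LAB4 → 2
Feb 21 19:30 end LAB3 → 1
Feb 21 21:30 end LAB4 → 0
Feb 22 09:15 start LAB5 → 1
Feb 22 10:00 start LAB6 → 2
Feb 22 11:00 start LAB7 → 3
Feb 22 11:30 end LAB6 → 2
Feb 22 11:45 end LAB5 → 1
Feb 22 14:00 end LAB7 → 0
Peak is 3, at Feb 22 11:00 (LAB5, LAB6, LAB7).

3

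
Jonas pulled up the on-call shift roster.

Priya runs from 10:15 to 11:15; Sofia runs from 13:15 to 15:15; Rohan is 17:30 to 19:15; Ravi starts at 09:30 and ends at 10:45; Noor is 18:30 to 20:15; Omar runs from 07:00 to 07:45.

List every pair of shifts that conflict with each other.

Sorted by start: Omar, Ravi, Priya, Sofia, Rohan, Noor.
Ravi starts after Omar ends — done with Omar.
Priya starts before Ravi ends → Ravi and Priya overlap.
Sofia starts after Ravi ends — done with Ravi.
Sofia starts after Priya ends — done with Priya.
Rohan starts after Sofia ends — done with Sofia.
Noor starts before Rohan ends → Rohan and Noor overlap.

Noor & Rohan, Priya & Ravi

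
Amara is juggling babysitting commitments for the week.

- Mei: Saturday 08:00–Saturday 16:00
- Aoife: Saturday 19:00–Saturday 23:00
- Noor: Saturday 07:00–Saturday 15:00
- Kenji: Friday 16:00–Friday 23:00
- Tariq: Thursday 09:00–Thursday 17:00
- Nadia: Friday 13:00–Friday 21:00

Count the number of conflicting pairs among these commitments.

Sorted by start: Tariq, Nadia, Kenji, Noor, Mei, Aoife.
Nadia starts after Tariq ends; Tariq is clear from here.
Kenji starts before Nadia ends → Nadia and Kenji overlap.
Noor starts after Nadia ends; Nadia is clear from here.
Noor starts after Kenji ends; Kenji is clear from here.
Mei starts before Noor ends → Noor and Mei overlap.
Aoife starts after Noor ends.
Aoife starts after Mei ends.
Overlapping pairs: Kenji & Nadia, Mei & Noor — 2 in total.

2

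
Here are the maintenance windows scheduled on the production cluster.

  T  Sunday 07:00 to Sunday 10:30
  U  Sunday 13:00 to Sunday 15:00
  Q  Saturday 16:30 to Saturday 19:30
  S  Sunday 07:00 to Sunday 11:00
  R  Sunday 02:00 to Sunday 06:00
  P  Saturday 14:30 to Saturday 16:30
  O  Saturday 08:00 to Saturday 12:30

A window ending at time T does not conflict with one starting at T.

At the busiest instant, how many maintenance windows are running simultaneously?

Walk through starts and ends in time order (an end at T is processed before a start at T):
Saturday 08:00 start O → 1
Saturday 12:30 end O → 0
Saturday 14:30 start P → 1
Saturday 16:30 end P → 0
Saturday 16:30 start Q → 1
Saturday 19:30 end Q → 0
Sunday 02:00 start R → 1
Sunday 06:00 end R → 0
Sunday 07:00 start S → 1
Sunday 07:00 start T → 2
Sunday 10:30 end T → 1
Sunday 11:00 end S → 0
Sunday 13:00 start U → 1
Sunday 15:00 end U → 0
Peak is 2, at Sunday 07:00 (S, T).

2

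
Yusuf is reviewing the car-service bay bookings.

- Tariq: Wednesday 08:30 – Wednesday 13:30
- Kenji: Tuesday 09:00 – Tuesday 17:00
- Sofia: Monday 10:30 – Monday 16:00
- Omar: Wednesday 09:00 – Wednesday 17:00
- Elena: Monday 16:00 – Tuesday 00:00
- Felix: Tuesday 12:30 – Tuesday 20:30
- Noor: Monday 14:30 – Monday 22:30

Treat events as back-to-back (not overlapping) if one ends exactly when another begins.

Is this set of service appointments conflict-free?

No

Sorted by start: Sofia, Noor, Elena, Kenji, Felix, Tariq, Omar.
Noor starts before Sofia ends → Sofia and Noor overlap.
That's a conflict, so the schedule is not conflict-free.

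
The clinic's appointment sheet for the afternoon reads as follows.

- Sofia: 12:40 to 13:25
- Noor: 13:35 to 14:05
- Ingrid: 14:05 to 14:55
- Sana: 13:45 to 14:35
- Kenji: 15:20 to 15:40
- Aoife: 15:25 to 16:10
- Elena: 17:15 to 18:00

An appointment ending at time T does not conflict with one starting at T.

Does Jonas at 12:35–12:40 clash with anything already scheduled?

No — it doesn't clash with anything

Sofia: starts 12:40 at or after Jonas ends 12:40 → clear.
Noor: starts 13:35 at or after Jonas ends 12:40 → clear.
Sana: starts 13:45 at or after Jonas ends 12:40 → clear.
Ingrid: starts 14:05 at or after Jonas ends 12:40 → clear.
Kenji: starts 15:20 at or after Jonas ends 12:40 → clear.
Aoife: starts 15:25 at or after Jonas ends 12:40 → clear.
Elena: starts 17:15 at or after Jonas ends 12:40 → clear.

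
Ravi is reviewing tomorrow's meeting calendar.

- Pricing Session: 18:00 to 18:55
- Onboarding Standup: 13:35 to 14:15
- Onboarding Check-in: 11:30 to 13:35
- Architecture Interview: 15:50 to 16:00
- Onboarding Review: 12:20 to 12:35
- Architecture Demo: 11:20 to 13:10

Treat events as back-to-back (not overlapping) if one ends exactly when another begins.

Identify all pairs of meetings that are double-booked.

Architecture Demo & Onboarding Check-in, Architecture Demo & Onboarding Review, Onboarding Check-in & Onboarding Review

Check each pair: they overlap iff neither finishes before the other starts.
Sorted by start: Architecture Demo, Onboarding Check-in, Onboarding Review, Onboarding Standup, Architecture Interview, Pricing Session.
Onboarding Check-in starts before Architecture Demo ends → Architecture Demo and Onboarding Check-in overlap.
Onboarding Review starts before Architecture Demo ends → Architecture Demo and Onboarding Review overlap.
Onboarding Standup starts after Architecture Demo ends — done with Architecture Demo.
Onboarding Review starts before Onboarding Check-in ends → Onboarding Check-in and Onboarding Review overlap.
Onboarding Standup starts exactly when Onboarding Check-in ends (back-to-back, no overlap) — done with Onboarding Check-in.
Onboarding Standup starts after Onboarding Review ends — done with Onboarding Review.
Architecture Interview starts after Onboarding Standup ends — done with Onboarding Standup.
Pricing Session starts after Architecture Interview ends.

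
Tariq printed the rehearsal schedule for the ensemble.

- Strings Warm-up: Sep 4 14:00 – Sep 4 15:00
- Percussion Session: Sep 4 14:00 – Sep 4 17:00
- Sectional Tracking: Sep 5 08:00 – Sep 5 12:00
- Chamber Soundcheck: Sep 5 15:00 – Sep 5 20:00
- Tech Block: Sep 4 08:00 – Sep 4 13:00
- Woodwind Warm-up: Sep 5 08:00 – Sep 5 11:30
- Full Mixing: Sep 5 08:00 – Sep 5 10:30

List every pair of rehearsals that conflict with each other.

Sorted by start: Tech Block, Percussion Session, Strings Warm-up, Woodwind Warm-up, Full Mixing, Sectional Tracking, Chamber Soundcheck.
Percussion Session starts after Tech Block ends, so Tech Block has no further overlaps.
Strings Warm-up starts before Percussion Session ends → Percussion Session and Strings Warm-up overlap.
Woodwind Warm-up starts after Percussion Session ends, so Percussion Session has no further overlaps.
Woodwind Warm-up starts after Strings Warm-up ends, so Strings Warm-up has no further overlaps.
Full Mixing starts before Woodwind Warm-up ends → Woodwind Warm-up and Full Mixing overlap.
Sectional Tracking starts before Woodwind Warm-up ends → Woodwind Warm-up and Sectional Tracking overlap.
Chamber Soundcheck starts after Woodwind Warm-up ends.
Sectional Tracking starts before Full Mixing ends → Full Mixing and Sectional Tracking overlap.
Chamber Soundcheck starts after Full Mixing ends.
Chamber Soundcheck starts after Sectional Tracking ends.

Full Mixing & Sectional Tracking, Full Mixing & Woodwind Warm-up, Percussion Session & Strings Warm-up, Sectional Tracking & Woodwind Warm-up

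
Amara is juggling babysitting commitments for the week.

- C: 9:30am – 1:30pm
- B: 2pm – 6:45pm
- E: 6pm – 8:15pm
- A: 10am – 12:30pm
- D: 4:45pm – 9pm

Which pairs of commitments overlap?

A & C, B & D, B & E, D & E

Sorted by start: C, A, B, D, E.
A starts before C ends → C and A overlap.
B starts after C ends, so nothing later overlaps C either.
B starts after A ends, so nothing later overlaps A either.
D starts before B ends → B and D overlap.
E starts before B ends → B and E overlap.
E starts before D ends → D and E overlap.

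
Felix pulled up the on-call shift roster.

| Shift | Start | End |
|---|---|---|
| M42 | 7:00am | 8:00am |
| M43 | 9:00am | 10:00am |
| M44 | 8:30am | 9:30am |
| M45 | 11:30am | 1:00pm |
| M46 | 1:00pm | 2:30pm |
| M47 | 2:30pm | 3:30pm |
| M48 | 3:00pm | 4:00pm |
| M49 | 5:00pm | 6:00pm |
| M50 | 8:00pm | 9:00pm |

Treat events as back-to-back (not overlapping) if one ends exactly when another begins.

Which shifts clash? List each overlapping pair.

M43 & M44, M47 & M48

Sorted by start: M42, M44, M43, M45, M46, M47, M48, M49, M50.
M44 starts after M42 ends — done with M42.
M43 starts before M44 ends → M44 and M43 overlap.
M45 starts after M44 ends — done with M44.
M45 starts after M43 ends — done with M43.
M46 starts exactly when M45 ends (back-to-back, no overlap) — done with M45.
M47 starts exactly when M46 ends (back-to-back, no overlap) — done with M46.
M48 starts before M47 ends → M47 and M48 overlap.
M49 starts after M47 ends — done with M47.
M49 starts after M48 ends — done with M48.
M50 starts after M49 ends.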